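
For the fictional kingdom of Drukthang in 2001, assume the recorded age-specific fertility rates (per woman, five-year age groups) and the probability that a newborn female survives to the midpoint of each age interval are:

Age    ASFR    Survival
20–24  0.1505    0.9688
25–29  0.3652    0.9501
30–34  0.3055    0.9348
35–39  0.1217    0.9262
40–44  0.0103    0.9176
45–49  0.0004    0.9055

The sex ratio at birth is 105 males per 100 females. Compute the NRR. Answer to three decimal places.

Proportion female at birth = 100 / (100 + 105) = 0.48780.
Each age group contributes 5 × ASFR × survival:
  20–24: 5 × 0.1505 × 0.9688 = 0.72902
  25–29: 5 × 0.3652 × 0.9501 = 1.73488
  30–34: 5 × 0.3055 × 0.9348 = 1.42791
  35–39: 5 × 0.1217 × 0.9262 = 0.56359
  40–44: 5 × 0.0103 × 0.9176 = 0.04726
  45–49: 5 × 0.0004 × 0.9055 = 0.00181
Sum = 4.50447
NRR = 0.48780 × 4.50447 = 2.19728

2.197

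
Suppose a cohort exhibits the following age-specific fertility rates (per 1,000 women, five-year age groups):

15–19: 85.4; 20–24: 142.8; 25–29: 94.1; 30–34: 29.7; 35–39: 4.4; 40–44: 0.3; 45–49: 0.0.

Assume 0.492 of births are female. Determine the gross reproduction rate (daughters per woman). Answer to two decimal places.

0.88

Proportion female at birth = 0.492.
Sum of ASFRs = 85.4 + 142.8 + 94.1 + 29.7 + 4.4 + 0.3 + 0.0 = 356.7
TFR = 5 × 356.7 / 1000 = 1.7835
GRR = 0.492 × 1.7835 = 0.87748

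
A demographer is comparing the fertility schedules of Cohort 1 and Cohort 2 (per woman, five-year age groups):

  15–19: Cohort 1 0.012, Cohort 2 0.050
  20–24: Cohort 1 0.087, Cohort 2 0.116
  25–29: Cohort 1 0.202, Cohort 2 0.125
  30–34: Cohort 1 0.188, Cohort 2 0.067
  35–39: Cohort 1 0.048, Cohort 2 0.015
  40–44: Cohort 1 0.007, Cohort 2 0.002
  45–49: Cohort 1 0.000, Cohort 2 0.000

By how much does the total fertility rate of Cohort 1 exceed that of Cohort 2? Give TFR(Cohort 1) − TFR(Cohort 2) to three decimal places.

0.845

Cohort 1:
  Sum of ASFRs = 0.012 + 0.087 + 0.202 + 0.188 + 0.048 + 0.007 + 0.000 = 0.544
  TFR = 5 × 0.544 = 2.72
Cohort 2:
  Sum of ASFRs = 0.050 + 0.116 + 0.125 + 0.067 + 0.015 + 0.002 + 0.000 = 0.375
  TFR = 5 × 0.375 = 1.875
Difference = 2.72 − 1.875 = 0.845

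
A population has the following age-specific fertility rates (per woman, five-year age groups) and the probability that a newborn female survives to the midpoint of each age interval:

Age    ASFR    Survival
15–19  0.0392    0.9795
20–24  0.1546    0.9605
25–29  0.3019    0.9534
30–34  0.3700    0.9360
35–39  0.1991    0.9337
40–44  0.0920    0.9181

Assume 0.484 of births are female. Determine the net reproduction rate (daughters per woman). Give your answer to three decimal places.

2.641

Proportion female at birth = 0.484.
Per-age-group product (5 × ASFR × survival probability):
  15–19: 5 × 0.0392 × 0.9795 = 0.19198
  20–24: 5 × 0.1546 × 0.9605 = 0.74247
  25–29: 5 × 0.3019 × 0.9534 = 1.43916
  30–34: 5 × 0.3700 × 0.9360 = 1.73160
  35–39: 5 × 0.1991 × 0.9337 = 0.92950
  40–44: 5 × 0.0920 × 0.9181 = 0.42233
Sum = 5.45704
NRR = 0.484 × 5.45704 = 2.64121
An NRR exceeding 1 indicates intrinsic growth under these rates.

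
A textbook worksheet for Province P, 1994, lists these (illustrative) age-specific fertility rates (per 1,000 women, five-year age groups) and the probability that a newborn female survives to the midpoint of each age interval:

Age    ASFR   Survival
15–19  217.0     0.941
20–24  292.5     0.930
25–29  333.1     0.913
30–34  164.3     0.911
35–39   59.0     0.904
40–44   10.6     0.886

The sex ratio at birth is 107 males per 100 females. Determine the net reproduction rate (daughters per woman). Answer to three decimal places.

Proportion female at birth = 100 / (100 + 107) = 0.48309.
Survival-weighted fertility by age (5·fₓ·Sₓ):
  15–19: 5 × 217.0/1000 × 0.941 = 1.02099
  20–24: 5 × 292.5/1000 × 0.930 = 1.36013
  25–29: 5 × 333.1/1000 × 0.913 = 1.52060
  30–34: 5 × 164.3/1000 × 0.911 = 0.74839
  35–39: 5 × 59.0/1000 × 0.904 = 0.26668
  40–44: 5 × 10.6/1000 × 0.886 = 0.04696
Sum = 4.96375
NRR = 0.48309 × 4.96375 = 2.39794

2.398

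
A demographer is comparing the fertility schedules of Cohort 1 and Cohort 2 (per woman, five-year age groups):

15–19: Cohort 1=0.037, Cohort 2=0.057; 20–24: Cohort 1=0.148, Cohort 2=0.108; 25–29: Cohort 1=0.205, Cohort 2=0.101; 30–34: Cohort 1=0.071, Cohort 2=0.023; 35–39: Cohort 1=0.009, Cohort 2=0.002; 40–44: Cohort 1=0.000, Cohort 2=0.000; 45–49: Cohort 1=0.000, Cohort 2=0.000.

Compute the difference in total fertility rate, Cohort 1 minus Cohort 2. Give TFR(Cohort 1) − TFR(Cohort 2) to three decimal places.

Cohort 1:
  Sum of ASFRs = 0.037 + 0.148 + 0.205 + 0.071 + 0.009 + 0.000 + 0.000 = 0.470
  TFR = 5 × 0.470 = 2.35
Cohort 2:
  Sum of ASFRs = 0.057 + 0.108 + 0.101 + 0.023 + 0.002 + 0.000 + 0.000 = 0.291
  TFR = 5 × 0.291 = 1.455
Difference = 2.35 − 1.455 = 0.895

0.895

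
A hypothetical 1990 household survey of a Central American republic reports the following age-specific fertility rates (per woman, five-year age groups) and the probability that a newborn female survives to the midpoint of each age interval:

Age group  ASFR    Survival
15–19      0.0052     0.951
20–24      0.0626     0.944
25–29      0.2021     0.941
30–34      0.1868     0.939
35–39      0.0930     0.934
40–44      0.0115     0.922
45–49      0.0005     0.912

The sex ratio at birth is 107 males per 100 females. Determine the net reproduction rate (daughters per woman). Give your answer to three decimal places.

Proportion female at birth = 100 / (100 + 107) = 0.48309.
Survival-weighted fertility by age (5·fₓ·Sₓ):
  15–19: 5 × 0.0052 × 0.951 = 0.02473
  20–24: 5 × 0.0626 × 0.944 = 0.29547
  25–29: 5 × 0.2021 × 0.941 = 0.95088
  30–34: 5 × 0.1868 × 0.939 = 0.87703
  35–39: 5 × 0.0930 × 0.934 = 0.43431
  40–44: 5 × 0.0115 × 0.922 = 0.05302
  45–49: 5 × 0.0005 × 0.912 = 0.00228
Sum = 2.63772
NRR = 0.48309 × 2.63772 = 1.27426
An NRR exceeding 1 indicates intrinsic growth under these rates.

1.274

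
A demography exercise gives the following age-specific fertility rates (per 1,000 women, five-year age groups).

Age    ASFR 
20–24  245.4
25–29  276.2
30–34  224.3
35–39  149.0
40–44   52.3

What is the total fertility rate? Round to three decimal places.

4.736

Sum of ASFRs = 245.4 + 276.2 + 224.3 + 149.0 + 52.3 = 947.2
TFR = 5 × 947.2 / 1000 = 4.736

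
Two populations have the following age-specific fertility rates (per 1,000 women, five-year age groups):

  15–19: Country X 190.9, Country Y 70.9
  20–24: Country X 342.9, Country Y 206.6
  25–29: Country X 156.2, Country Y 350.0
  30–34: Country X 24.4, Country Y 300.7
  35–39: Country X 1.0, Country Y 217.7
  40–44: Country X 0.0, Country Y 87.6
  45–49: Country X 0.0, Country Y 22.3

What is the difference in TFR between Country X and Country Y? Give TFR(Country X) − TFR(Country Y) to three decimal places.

-2.702

Country X:
  Sum of ASFRs = 190.9 + 342.9 + 156.2 + 24.4 + 1.0 + 0.0 + 0.0 = 715.4
  TFR = 5 × 715.4 / 1000 = 3.577
Country Y:
  Sum of ASFRs = 70.9 + 206.6 + 350.0 + 300.7 + 217.7 + 87.6 + 22.3 = 1255.8
  TFR = 5 × 1255.8 / 1000 = 6.279
Difference = 3.577 − 6.279 = -2.702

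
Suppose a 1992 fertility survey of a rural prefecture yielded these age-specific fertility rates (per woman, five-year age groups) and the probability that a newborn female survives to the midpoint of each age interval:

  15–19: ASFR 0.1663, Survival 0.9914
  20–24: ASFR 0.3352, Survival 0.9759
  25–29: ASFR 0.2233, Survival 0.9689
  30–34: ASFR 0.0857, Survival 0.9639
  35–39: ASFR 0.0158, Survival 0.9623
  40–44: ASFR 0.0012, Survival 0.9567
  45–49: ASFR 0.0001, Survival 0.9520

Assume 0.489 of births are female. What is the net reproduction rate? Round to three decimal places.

1.974

Proportion female at birth = 0.489.
Survival-weighted fertility by age (5·fₓ·Sₓ):
  15–19: 5 × 0.1663 × 0.9914 = 0.82435
  20–24: 5 × 0.3352 × 0.9759 = 1.63561
  25–29: 5 × 0.2233 × 0.9689 = 1.08178
  30–34: 5 × 0.0857 × 0.9639 = 0.41303
  35–39: 5 × 0.0158 × 0.9623 = 0.07602
  40–44: 5 × 0.0012 × 0.9567 = 0.00574
  45–49: 5 × 0.0001 × 0.9520 = 0.00048
Sum = 4.03701
NRR = 0.489 × 4.03701 = 1.97410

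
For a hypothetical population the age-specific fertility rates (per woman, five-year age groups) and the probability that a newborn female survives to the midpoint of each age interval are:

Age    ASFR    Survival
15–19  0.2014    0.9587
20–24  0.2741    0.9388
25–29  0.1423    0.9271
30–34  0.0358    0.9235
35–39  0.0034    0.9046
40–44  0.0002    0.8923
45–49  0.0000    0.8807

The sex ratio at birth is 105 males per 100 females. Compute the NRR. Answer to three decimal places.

Proportion female at birth = 100 / (100 + 105) = 0.48780.
Per-age-group product (5 × ASFR × survival probability):
  15–19: 5 × 0.2014 × 0.9587 = 0.96541
  20–24: 5 × 0.2741 × 0.9388 = 1.28663
  25–29: 5 × 0.1423 × 0.9271 = 0.65963
  30–34: 5 × 0.0358 × 0.9235 = 0.16531
  35–39: 5 × 0.0034 × 0.9046 = 0.01538
  40–44: 5 × 0.0002 × 0.8923 = 0.00089
  45–49: 5 × 0.0000 × 0.8807 = 0.00000
Sum = 3.09325
NRR = 0.48780 × 3.09325 = 1.50889
With NRR above 1 the population is above replacement fertility.

1.509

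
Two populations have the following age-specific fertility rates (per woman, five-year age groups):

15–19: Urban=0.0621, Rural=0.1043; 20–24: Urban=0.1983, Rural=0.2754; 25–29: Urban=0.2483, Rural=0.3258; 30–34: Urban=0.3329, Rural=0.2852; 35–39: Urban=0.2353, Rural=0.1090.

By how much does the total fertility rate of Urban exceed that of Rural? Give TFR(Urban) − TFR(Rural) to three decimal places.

-0.114

Urban:
  Sum of ASFRs = 0.0621 + 0.1983 + 0.2483 + 0.3329 + 0.2353 = 1.0769
  TFR = 5 × 1.0769 = 5.3845
Rural:
  Sum of ASFRs = 0.1043 + 0.2754 + 0.3258 + 0.2852 + 0.1090 = 1.0997
  TFR = 5 × 1.0997 = 5.4985
Difference = 5.3845 − 5.4985 = -0.114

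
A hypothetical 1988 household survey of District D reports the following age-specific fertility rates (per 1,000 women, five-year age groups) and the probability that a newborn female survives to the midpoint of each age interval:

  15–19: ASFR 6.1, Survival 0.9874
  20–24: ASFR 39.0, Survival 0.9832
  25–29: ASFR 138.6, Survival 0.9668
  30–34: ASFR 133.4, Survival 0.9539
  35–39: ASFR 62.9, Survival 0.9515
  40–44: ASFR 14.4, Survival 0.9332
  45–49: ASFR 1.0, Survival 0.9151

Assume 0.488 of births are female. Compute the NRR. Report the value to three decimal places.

0.927

Proportion female at birth = 0.488.
Each age group contributes 5 × ASFR × survival:
  15–19: 5 × 6.1/1000 × 0.9874 = 0.03012
  20–24: 5 × 39.0/1000 × 0.9832 = 0.19172
  25–29: 5 × 138.6/1000 × 0.9668 = 0.66999
  30–34: 5 × 133.4/1000 × 0.9539 = 0.63625
  35–39: 5 × 62.9/1000 × 0.9515 = 0.29925
  40–44: 5 × 14.4/1000 × 0.9332 = 0.06719
  45–49: 5 × 1.0/1000 × 0.9151 = 0.00458
Sum = 1.89910
NRR = 0.488 × 1.89910 = 0.92676
NRR < 1, so the cohort does not fully replace itself.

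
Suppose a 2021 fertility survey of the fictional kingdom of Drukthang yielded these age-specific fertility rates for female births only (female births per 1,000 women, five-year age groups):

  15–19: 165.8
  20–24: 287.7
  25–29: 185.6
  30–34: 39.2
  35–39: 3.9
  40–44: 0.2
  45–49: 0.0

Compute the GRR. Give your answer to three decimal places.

3.412

Sum of female ASFRs = 165.8 + 287.7 + 185.6 + 39.2 + 3.9 + 0.2 + 0.0 = 682.4
GRR = 5 × 682.4 / 1000 = 3.412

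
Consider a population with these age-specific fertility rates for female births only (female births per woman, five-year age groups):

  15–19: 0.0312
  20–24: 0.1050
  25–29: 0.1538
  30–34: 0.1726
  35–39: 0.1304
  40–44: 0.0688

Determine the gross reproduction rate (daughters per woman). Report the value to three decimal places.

Sum of female ASFRs = 0.0312 + 0.1050 + 0.1538 + 0.1726 + 0.1304 + 0.0688 = 0.6618
GRR = 5 × 0.6618 = 3.309

3.309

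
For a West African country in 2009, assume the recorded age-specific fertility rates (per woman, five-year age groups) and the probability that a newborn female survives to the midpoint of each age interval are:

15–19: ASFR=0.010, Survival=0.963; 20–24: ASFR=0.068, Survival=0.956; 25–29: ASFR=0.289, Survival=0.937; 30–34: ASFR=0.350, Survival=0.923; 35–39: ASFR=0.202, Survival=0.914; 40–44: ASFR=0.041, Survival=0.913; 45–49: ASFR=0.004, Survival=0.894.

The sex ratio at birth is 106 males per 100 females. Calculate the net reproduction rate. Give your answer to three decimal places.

Proportion female at birth = 100 / (100 + 106) = 0.48544.
Per-age-group product (5 × ASFR × survival probability):
  15–19: 5 × 0.010 × 0.963 = 0.04815
  20–24: 5 × 0.068 × 0.956 = 0.32504
  25–29: 5 × 0.289 × 0.937 = 1.35397
  30–34: 5 × 0.350 × 0.923 = 1.61525
  35–39: 5 × 0.202 × 0.914 = 0.92314
  40–44: 5 × 0.041 × 0.913 = 0.18717
  45–49: 5 × 0.004 × 0.894 = 0.01788
Sum = 4.47060
NRR = 0.48544 × 4.47060 = 2.17021
With NRR above 1 the population is above replacement fertility.

2.170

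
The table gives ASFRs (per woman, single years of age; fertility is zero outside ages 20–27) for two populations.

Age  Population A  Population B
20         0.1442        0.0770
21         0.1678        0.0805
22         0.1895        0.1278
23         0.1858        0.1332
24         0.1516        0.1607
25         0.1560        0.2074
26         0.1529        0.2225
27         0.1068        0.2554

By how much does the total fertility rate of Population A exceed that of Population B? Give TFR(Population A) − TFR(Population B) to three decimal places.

Population A:
  Sum of ASFRs = 0.1442 + 0.1678 + 0.1895 + 0.1858 + 0.1516 + 0.1560 + 0.1529 + 0.1068 = 1.2546
  TFR = 1.2546
Population B:
  Sum of ASFRs = 0.0770 + 0.0805 + 0.1278 + 0.1332 + 0.1607 + 0.2074 + 0.2225 + 0.2554 = 1.2645
  TFR = 1.2645
Difference = 1.2546 − 1.2645 = -0.0099

-0.010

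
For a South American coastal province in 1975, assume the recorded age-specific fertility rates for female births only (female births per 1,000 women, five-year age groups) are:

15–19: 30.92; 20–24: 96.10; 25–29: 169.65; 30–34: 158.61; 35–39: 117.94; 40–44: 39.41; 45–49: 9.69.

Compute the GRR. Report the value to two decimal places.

3.11

Sum of female ASFRs = 30.92 + 96.10 + 169.65 + 158.61 + 117.94 + 39.41 + 9.69 = 622.32
GRR = 5 × 622.32 / 1000 = 3.1116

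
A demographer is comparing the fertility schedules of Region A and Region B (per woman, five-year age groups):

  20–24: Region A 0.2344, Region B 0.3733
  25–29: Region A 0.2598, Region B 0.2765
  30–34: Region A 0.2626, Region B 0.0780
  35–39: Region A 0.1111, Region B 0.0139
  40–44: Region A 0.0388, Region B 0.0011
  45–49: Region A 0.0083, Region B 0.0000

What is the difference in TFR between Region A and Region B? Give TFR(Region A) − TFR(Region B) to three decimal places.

0.861

Region A:
  Sum of ASFRs = 0.2344 + 0.2598 + 0.2626 + 0.1111 + 0.0388 + 0.0083 = 0.9150
  TFR = 5 × 0.9150 = 4.575
Region B:
  Sum of ASFRs = 0.3733 + 0.2765 + 0.0780 + 0.0139 + 0.0011 + 0.0000 = 0.7428
  TFR = 5 × 0.7428 = 3.714
Difference = 4.575 − 3.714 = 0.861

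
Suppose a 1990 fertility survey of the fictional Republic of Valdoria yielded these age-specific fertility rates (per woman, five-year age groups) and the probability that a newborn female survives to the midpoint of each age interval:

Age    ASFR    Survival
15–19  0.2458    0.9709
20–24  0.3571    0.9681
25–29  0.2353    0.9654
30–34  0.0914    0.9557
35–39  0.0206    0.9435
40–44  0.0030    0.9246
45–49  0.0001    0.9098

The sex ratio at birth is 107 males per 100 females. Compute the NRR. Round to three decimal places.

Proportion female at birth = 100 / (100 + 107) = 0.48309.
Each age group contributes 5 × ASFR × survival:
  15–19: 5 × 0.2458 × 0.9709 = 1.19324
  20–24: 5 × 0.3571 × 0.9681 = 1.72854
  25–29: 5 × 0.2353 × 0.9654 = 1.13579
  30–34: 5 × 0.0914 × 0.9557 = 0.43675
  35–39: 5 × 0.0206 × 0.9435 = 0.09718
  40–44: 5 × 0.0030 × 0.9246 = 0.01387
  45–49: 5 × 0.0001 × 0.9098 = 0.00045
Sum = 4.60582
NRR = 0.48309 × 4.60582 = 2.22503
NRR > 1, so each generation more than replaces itself.

2.225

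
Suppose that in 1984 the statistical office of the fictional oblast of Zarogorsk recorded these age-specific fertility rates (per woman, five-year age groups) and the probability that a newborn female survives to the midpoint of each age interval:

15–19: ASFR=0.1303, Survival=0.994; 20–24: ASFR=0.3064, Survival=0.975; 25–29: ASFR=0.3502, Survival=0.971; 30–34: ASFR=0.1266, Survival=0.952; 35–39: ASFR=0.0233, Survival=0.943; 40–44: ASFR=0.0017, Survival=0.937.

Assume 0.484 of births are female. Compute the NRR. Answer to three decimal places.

Proportion female at birth = 0.484.
Per-age-group product (5 × ASFR × survival probability):
  15–19: 5 × 0.1303 × 0.994 = 0.64759
  20–24: 5 × 0.3064 × 0.975 = 1.49370
  25–29: 5 × 0.3502 × 0.971 = 1.70022
  30–34: 5 × 0.1266 × 0.952 = 0.60262
  35–39: 5 × 0.0233 × 0.943 = 0.10986
  40–44: 5 × 0.0017 × 0.937 = 0.00796
Sum = 4.56195
NRR = 0.484 × 4.56195 = 2.20798

2.208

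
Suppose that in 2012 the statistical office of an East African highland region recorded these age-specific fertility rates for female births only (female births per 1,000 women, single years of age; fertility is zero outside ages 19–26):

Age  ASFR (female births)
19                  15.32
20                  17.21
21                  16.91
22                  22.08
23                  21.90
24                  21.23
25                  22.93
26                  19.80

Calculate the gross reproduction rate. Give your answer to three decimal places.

0.157

Sum of female ASFRs = 15.32 + 17.21 + 16.91 + 22.08 + 21.90 + 21.23 + 22.93 + 19.80 = 157.38
GRR = 157.38 / 1000 = 0.15738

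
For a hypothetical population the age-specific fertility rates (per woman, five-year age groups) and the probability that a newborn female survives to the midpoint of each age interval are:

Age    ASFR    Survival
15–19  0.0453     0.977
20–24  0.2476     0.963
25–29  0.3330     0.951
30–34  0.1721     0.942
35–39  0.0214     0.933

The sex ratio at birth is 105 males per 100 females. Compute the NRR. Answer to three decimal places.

1.906

Proportion female at birth = 100 / (100 + 105) = 0.48780.
Per-age-group product (5 × ASFR × survival probability):
  15–19: 5 × 0.0453 × 0.977 = 0.22129
  20–24: 5 × 0.2476 × 0.963 = 1.19219
  25–29: 5 × 0.3330 × 0.951 = 1.58342
  30–34: 5 × 0.1721 × 0.942 = 0.81059
  35–39: 5 × 0.0214 × 0.933 = 0.09983
Sum = 3.90732
NRR = 0.48780 × 3.90732 = 1.90599
With NRR above 1 the population is above replacement fertility.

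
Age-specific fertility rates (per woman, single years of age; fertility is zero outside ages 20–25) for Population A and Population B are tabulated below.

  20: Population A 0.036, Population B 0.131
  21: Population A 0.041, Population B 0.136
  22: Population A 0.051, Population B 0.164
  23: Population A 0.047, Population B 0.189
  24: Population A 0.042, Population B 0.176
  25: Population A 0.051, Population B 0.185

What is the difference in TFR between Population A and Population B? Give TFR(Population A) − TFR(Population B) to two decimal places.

Population A:
  Sum of ASFRs = 0.036 + 0.041 + 0.051 + 0.047 + 0.042 + 0.051 = 0.268
  TFR = 0.268
Population B:
  Sum of ASFRs = 0.131 + 0.136 + 0.164 + 0.189 + 0.176 + 0.185 = 0.981
  TFR = 0.981
Difference = 0.268 − 0.981 = -0.713

-0.71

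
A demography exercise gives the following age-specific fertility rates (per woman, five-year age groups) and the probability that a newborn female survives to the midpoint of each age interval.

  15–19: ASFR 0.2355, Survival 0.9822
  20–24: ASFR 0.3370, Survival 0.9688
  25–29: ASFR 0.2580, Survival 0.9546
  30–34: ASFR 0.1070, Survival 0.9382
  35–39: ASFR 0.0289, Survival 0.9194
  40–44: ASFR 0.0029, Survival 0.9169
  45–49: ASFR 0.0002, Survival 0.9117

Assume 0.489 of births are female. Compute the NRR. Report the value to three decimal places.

Proportion female at birth = 0.489.
Survival-weighted fertility by age (5·fₓ·Sₓ):
  15–19: 5 × 0.2355 × 0.9822 = 1.15654
  20–24: 5 × 0.3370 × 0.9688 = 1.63243
  25–29: 5 × 0.2580 × 0.9546 = 1.23143
  30–34: 5 × 0.1070 × 0.9382 = 0.50194
  35–39: 5 × 0.0289 × 0.9194 = 0.13285
  40–44: 5 × 0.0029 × 0.9169 = 0.01330
  45–49: 5 × 0.0002 × 0.9117 = 0.00091
Sum = 4.66940
NRR = 0.489 × 4.66940 = 2.28334
An NRR exceeding 1 indicates intrinsic growth under these rates.

2.283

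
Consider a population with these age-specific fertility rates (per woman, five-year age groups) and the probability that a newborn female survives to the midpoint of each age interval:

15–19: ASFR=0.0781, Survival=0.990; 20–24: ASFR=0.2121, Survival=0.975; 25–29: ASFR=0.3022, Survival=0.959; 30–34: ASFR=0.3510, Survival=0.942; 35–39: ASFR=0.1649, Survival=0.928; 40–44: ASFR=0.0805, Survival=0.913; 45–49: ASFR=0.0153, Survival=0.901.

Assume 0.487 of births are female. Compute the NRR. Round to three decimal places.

2.788

Proportion female at birth = 0.487.
Each age group contributes 5 × ASFR × survival:
  15–19: 5 × 0.0781 × 0.990 = 0.38660
  20–24: 5 × 0.2121 × 0.975 = 1.03399
  25–29: 5 × 0.3022 × 0.959 = 1.44905
  30–34: 5 × 0.3510 × 0.942 = 1.65321
  35–39: 5 × 0.1649 × 0.928 = 0.76514
  40–44: 5 × 0.0805 × 0.913 = 0.36748
  45–49: 5 × 0.0153 × 0.901 = 0.06893
Sum = 5.72440
NRR = 0.487 × 5.72440 = 2.78778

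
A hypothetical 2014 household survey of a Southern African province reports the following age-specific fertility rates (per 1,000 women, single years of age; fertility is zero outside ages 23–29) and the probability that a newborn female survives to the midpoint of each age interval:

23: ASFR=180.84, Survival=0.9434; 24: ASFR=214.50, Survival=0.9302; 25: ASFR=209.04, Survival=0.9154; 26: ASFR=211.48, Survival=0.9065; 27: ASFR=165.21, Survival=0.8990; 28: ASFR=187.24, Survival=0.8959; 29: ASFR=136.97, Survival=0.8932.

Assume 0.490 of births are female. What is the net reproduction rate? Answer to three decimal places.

0.584

Proportion female at birth = 0.490.
Each age group contributes 1 × ASFR × survival:
  23: 1 × 180.84/1000 × 0.9434 = 0.17060
  24: 1 × 214.50/1000 × 0.9302 = 0.19953
  25: 1 × 209.04/1000 × 0.9154 = 0.19136
  26: 1 × 211.48/1000 × 0.9065 = 0.19171
  27: 1 × 165.21/1000 × 0.8990 = 0.14852
  28: 1 × 187.24/1000 × 0.8959 = 0.16775
  29: 1 × 136.97/1000 × 0.8932 = 0.12234
Sum = 1.19181
NRR = 0.490 × 1.19181 = 0.58399
An NRR under 1 implies long-run decline under these rates.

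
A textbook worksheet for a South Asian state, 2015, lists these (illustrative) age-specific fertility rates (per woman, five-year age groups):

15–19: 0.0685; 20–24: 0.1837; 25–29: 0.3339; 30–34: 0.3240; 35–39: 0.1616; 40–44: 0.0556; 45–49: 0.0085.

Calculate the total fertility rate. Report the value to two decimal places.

Sum of ASFRs = 0.0685 + 0.1837 + 0.3339 + 0.3240 + 0.1616 + 0.0556 + 0.0085 = 1.1358
TFR = 5 × 1.1358 = 5.679

5.68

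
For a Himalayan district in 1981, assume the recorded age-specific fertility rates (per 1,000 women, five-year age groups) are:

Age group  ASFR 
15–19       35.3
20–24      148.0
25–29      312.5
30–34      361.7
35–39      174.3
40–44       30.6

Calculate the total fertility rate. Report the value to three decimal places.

5.312

Sum of ASFRs = 35.3 + 148.0 + 312.5 + 361.7 + 174.3 + 30.6 = 1062.4
TFR = 5 × 1062.4 / 1000 = 5.312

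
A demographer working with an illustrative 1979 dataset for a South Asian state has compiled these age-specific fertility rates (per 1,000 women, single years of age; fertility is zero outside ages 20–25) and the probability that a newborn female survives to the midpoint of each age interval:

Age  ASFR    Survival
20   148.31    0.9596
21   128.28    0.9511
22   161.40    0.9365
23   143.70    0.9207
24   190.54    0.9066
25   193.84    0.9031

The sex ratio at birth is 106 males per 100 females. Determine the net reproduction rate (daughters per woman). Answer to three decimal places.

Proportion female at birth = 100 / (100 + 106) = 0.48544.
Survival-weighted fertility by age (1·fₓ·Sₓ):
  20: 1 × 148.31/1000 × 0.9596 = 0.14232
  21: 1 × 128.28/1000 × 0.9511 = 0.12201
  22: 1 × 161.40/1000 × 0.9365 = 0.15115
  23: 1 × 143.70/1000 × 0.9207 = 0.13230
  24: 1 × 190.54/1000 × 0.9066 = 0.17274
  25: 1 × 193.84/1000 × 0.9031 = 0.17506
Sum = 0.89558
NRR = 0.48544 × 0.89558 = 0.43475

0.435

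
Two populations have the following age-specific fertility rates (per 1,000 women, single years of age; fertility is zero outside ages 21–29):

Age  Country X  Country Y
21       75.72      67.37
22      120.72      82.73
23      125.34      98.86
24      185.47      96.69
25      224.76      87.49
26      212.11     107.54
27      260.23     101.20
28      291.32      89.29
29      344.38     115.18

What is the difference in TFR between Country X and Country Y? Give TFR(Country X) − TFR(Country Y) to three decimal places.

Country X:
  Sum of ASFRs = 75.72 + 120.72 + 125.34 + 185.47 + 224.76 + 212.11 + 260.23 + 291.32 + 344.38 = 1840.05
  TFR = 1840.05 / 1000 = 1.84005
Country Y:
  Sum of ASFRs = 67.37 + 82.73 + 98.86 + 96.69 + 87.49 + 107.54 + 101.20 + 89.29 + 115.18 = 846.35
  TFR = 846.35 / 1000 = 0.84635
Difference = 1.84005 − 0.84635 = 0.9937

0.994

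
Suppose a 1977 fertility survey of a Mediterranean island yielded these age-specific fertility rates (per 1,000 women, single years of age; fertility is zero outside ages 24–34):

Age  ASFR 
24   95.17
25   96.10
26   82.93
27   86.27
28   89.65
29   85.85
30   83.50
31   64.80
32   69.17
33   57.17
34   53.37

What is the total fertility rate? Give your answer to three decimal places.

Sum of ASFRs = 95.17 + 96.10 + 82.93 + 86.27 + 89.65 + 85.85 + 83.50 + 64.80 + 69.17 + 57.17 + 53.37 = 863.98
TFR = 863.98 / 1000 = 0.86398

0.864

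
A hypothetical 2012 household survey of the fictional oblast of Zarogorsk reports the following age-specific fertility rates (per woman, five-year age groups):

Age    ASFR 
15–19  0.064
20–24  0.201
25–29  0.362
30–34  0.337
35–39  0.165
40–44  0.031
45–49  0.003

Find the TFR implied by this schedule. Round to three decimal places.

5.815

Sum of ASFRs = 0.064 + 0.201 + 0.362 + 0.337 + 0.165 + 0.031 + 0.003 = 1.163
TFR = 5 × 1.163 = 5.815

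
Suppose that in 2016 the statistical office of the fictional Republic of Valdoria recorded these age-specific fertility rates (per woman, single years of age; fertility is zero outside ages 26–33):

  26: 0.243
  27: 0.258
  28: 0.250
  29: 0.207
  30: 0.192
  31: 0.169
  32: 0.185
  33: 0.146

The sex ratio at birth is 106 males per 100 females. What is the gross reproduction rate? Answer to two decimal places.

0.80

Proportion female at birth = 100 / (100 + 106) = 0.48544.
Sum of ASFRs = 0.243 + 0.258 + 0.250 + 0.207 + 0.192 + 0.169 + 0.185 + 0.146 = 1.650
TFR = 1.65
GRR = 0.48544 × 1.65 = 0.80098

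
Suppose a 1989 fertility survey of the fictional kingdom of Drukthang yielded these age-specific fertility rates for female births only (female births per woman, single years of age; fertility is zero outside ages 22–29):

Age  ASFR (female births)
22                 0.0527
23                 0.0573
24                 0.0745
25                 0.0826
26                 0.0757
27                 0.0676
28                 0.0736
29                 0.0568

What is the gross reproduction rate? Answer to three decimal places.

0.541

Sum of female ASFRs = 0.0527 + 0.0573 + 0.0745 + 0.0826 + 0.0757 + 0.0676 + 0.0736 + 0.0568 = 0.5408
GRR = 0.5408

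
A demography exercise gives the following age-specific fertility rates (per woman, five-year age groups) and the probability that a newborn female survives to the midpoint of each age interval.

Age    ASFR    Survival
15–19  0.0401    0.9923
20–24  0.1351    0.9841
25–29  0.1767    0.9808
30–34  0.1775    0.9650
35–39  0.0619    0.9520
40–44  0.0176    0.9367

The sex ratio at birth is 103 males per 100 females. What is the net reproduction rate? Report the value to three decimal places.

Proportion female at birth = 100 / (100 + 103) = 0.49261.
Weighting each age-specific rate by interval width and survival:
  15–19: 5 × 0.0401 × 0.9923 = 0.19896
  20–24: 5 × 0.1351 × 0.9841 = 0.66476
  25–29: 5 × 0.1767 × 0.9808 = 0.86654
  30–34: 5 × 0.1775 × 0.9650 = 0.85644
  35–39: 5 × 0.0619 × 0.9520 = 0.29464
  40–44: 5 × 0.0176 × 0.9367 = 0.08243
Sum = 2.96377
NRR = 0.49261 × 2.96377 = 1.45998

1.460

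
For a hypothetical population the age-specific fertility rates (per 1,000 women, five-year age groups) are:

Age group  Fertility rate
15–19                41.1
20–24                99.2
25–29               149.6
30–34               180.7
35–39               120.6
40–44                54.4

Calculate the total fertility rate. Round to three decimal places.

Sum of ASFRs = 41.1 + 99.2 + 149.6 + 180.7 + 120.6 + 54.4 = 645.6
TFR = 5 × 645.6 / 1000 = 3.228

3.228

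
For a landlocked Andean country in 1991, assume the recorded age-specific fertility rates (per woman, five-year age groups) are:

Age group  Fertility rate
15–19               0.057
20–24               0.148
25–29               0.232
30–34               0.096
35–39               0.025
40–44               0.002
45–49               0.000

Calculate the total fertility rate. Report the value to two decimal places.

2.80

Sum of ASFRs = 0.057 + 0.148 + 0.232 + 0.096 + 0.025 + 0.002 + 0.000 = 0.560
TFR = 5 × 0.560 = 2.8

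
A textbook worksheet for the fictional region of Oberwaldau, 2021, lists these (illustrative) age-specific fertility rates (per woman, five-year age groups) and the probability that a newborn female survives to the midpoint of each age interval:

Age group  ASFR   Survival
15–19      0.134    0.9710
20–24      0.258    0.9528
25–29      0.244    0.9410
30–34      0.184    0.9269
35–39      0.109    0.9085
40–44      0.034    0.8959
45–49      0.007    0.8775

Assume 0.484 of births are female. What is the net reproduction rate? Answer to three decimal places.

Proportion female at birth = 0.484.
Weighting each age-specific rate by interval width and survival:
  15–19: 5 × 0.134 × 0.9710 = 0.65057
  20–24: 5 × 0.258 × 0.9528 = 1.22911
  25–29: 5 × 0.244 × 0.9410 = 1.14802
  30–34: 5 × 0.184 × 0.9269 = 0.85275
  35–39: 5 × 0.109 × 0.9085 = 0.49513
  40–44: 5 × 0.034 × 0.8959 = 0.15230
  45–49: 5 × 0.007 × 0.8775 = 0.03071
Sum = 4.55859
NRR = 0.484 × 4.55859 = 2.20636
NRR > 1, so each generation more than replaces itself.

2.206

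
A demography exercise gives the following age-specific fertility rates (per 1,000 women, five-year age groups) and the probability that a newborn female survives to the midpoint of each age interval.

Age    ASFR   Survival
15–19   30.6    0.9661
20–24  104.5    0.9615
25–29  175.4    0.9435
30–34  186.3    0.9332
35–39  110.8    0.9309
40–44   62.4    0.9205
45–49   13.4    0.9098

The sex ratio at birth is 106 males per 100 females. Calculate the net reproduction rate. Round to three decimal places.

Proportion female at birth = 100 / (100 + 106) = 0.48544.
Each age group contributes 5 × ASFR × survival:
  15–19: 5 × 30.6/1000 × 0.9661 = 0.14781
  20–24: 5 × 104.5/1000 × 0.9615 = 0.50238
  25–29: 5 × 175.4/1000 × 0.9435 = 0.82745
  30–34: 5 × 186.3/1000 × 0.9332 = 0.86928
  35–39: 5 × 110.8/1000 × 0.9309 = 0.51572
  40–44: 5 × 62.4/1000 × 0.9205 = 0.28720
  45–49: 5 × 13.4/1000 × 0.9098 = 0.06096
Sum = 3.21080
NRR = 0.48544 × 3.21080 = 1.55865
NRR > 1, so each generation more than replaces itself.

1.559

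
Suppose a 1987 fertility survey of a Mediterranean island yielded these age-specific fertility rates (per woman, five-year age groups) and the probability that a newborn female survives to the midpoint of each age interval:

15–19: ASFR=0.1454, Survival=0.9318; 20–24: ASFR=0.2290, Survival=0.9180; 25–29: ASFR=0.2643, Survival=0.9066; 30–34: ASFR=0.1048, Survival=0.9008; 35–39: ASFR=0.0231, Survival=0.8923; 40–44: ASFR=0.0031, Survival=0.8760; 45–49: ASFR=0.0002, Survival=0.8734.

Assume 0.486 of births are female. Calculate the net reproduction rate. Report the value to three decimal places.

Proportion female at birth = 0.486.
Survival-weighted fertility by age (5·fₓ·Sₓ):
  15–19: 5 × 0.1454 × 0.9318 = 0.67742
  20–24: 5 × 0.2290 × 0.9180 = 1.05111
  25–29: 5 × 0.2643 × 0.9066 = 1.19807
  30–34: 5 × 0.1048 × 0.9008 = 0.47202
  35–39: 5 × 0.0231 × 0.8923 = 0.10306
  40–44: 5 × 0.0031 × 0.8760 = 0.01358
  45–49: 5 × 0.0002 × 0.8734 = 0.00087
Sum = 3.51613
NRR = 0.486 × 3.51613 = 1.70884
With NRR above 1 the population is above replacement fertility.

1.709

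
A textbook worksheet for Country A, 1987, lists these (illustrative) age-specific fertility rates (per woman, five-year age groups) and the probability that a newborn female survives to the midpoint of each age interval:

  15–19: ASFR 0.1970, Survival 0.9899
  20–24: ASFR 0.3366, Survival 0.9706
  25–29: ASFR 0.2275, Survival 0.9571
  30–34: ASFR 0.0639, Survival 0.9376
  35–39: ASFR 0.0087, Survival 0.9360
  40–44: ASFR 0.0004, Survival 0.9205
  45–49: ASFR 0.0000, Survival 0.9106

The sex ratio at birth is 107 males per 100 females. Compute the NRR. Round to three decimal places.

Proportion female at birth = 100 / (100 + 107) = 0.48309.
Weighting each age-specific rate by interval width and survival:
  15–19: 5 × 0.1970 × 0.9899 = 0.97505
  20–24: 5 × 0.3366 × 0.9706 = 1.63352
  25–29: 5 × 0.2275 × 0.9571 = 1.08870
  30–34: 5 × 0.0639 × 0.9376 = 0.29956
  35–39: 5 × 0.0087 × 0.9360 = 0.04072
  40–44: 5 × 0.0004 × 0.9205 = 0.00184
  45–49: 5 × 0.0000 × 0.9106 = 0.00000
Sum = 4.03939
NRR = 0.48309 × 4.03939 = 1.95139
An NRR exceeding 1 indicates intrinsic growth under these rates.

1.951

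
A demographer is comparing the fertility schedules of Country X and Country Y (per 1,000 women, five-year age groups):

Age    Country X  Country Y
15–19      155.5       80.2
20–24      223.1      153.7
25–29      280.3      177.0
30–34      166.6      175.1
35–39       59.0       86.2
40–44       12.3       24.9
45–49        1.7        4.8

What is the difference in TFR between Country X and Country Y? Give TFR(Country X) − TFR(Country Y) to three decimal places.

0.983

Country X:
  Sum of ASFRs = 155.5 + 223.1 + 280.3 + 166.6 + 59.0 + 12.3 + 1.7 = 898.5
  TFR = 5 × 898.5 / 1000 = 4.4925
Country Y:
  Sum of ASFRs = 80.2 + 153.7 + 177.0 + 175.1 + 86.2 + 24.9 + 4.8 = 701.9
  TFR = 5 × 701.9 / 1000 = 3.5095
Difference = 4.4925 − 3.5095 = 0.983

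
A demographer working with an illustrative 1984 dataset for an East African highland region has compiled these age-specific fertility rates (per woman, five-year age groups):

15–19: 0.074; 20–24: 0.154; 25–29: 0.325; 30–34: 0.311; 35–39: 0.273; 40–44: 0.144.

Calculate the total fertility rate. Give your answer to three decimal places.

Sum of ASFRs = 0.074 + 0.154 + 0.325 + 0.311 + 0.273 + 0.144 = 1.281
TFR = 5 × 1.281 = 6.405

6.405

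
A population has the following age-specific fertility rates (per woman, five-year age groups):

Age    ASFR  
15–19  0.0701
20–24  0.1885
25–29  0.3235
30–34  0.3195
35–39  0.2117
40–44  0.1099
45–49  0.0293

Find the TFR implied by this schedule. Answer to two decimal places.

6.26

Sum of ASFRs = 0.0701 + 0.1885 + 0.3235 + 0.3195 + 0.2117 + 0.1099 + 0.0293 = 1.2525
TFR = 5 × 1.2525 = 6.2625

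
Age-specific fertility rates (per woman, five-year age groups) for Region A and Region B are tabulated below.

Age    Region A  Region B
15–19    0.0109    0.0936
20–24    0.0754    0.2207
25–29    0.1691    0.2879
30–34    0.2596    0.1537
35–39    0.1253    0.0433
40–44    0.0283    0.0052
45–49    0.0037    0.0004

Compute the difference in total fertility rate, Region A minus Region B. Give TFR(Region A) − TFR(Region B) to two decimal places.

Region A:
  Sum of ASFRs = 0.0109 + 0.0754 + 0.1691 + 0.2596 + 0.1253 + 0.0283 + 0.0037 = 0.6723
  TFR = 5 × 0.6723 = 3.3615
Region B:
  Sum of ASFRs = 0.0936 + 0.2207 + 0.2879 + 0.1537 + 0.0433 + 0.0052 + 0.0004 = 0.8048
  TFR = 5 × 0.8048 = 4.024
Difference = 3.3615 − 4.024 = -0.6625

-0.66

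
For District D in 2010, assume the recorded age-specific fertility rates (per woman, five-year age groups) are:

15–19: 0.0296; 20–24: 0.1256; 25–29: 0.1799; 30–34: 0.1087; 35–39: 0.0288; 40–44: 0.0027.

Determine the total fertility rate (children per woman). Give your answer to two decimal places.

Sum of ASFRs = 0.0296 + 0.1256 + 0.1799 + 0.1087 + 0.0288 + 0.0027 = 0.4753
TFR = 5 × 0.4753 = 2.3765

2.38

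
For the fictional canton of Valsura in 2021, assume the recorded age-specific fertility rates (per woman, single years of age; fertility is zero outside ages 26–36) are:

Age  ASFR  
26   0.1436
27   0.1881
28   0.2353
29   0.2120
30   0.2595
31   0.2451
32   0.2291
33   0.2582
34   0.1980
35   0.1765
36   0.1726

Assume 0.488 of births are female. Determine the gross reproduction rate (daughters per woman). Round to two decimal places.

Proportion female at birth = 0.488.
Sum of ASFRs = 0.1436 + 0.1881 + 0.2353 + 0.2120 + 0.2595 + 0.2451 + 0.2291 + 0.2582 + 0.1980 + 0.1765 + 0.1726 = 2.3180
TFR = 2.318
GRR = 0.488 × 2.318 = 1.13118

1.13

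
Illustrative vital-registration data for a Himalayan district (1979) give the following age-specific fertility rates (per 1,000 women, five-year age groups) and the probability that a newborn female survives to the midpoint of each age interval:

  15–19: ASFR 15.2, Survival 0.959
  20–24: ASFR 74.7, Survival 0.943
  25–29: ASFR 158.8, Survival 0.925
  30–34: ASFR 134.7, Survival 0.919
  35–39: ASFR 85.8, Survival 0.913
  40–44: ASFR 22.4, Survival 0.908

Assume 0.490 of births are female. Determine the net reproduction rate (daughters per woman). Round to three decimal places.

Proportion female at birth = 0.490.
Weighting each age-specific rate by interval width and survival:
  15–19: 5 × 15.2/1000 × 0.959 = 0.07288
  20–24: 5 × 74.7/1000 × 0.943 = 0.35221
  25–29: 5 × 158.8/1000 × 0.925 = 0.73445
  30–34: 5 × 134.7/1000 × 0.919 = 0.61895
  35–39: 5 × 85.8/1000 × 0.913 = 0.39168
  40–44: 5 × 22.4/1000 × 0.908 = 0.10170
Sum = 2.27187
NRR = 0.490 × 2.27187 = 1.11322

1.113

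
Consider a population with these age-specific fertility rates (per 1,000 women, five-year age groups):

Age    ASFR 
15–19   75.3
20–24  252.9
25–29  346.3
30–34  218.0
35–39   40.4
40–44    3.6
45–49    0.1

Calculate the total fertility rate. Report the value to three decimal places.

4.683

Sum of ASFRs = 75.3 + 252.9 + 346.3 + 218.0 + 40.4 + 3.6 + 0.1 = 936.6
TFR = 5 × 936.6 / 1000 = 4.683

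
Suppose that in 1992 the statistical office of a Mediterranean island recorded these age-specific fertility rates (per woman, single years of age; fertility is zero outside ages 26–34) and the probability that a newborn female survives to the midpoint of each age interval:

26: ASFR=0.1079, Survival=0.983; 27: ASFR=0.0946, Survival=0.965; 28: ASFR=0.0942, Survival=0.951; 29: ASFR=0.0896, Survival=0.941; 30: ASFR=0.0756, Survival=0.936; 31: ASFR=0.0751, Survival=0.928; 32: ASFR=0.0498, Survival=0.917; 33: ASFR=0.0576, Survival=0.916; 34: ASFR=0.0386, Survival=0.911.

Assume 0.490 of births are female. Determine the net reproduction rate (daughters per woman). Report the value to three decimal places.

Proportion female at birth = 0.490.
Each age group contributes 1 × ASFR × survival:
  26: 1 × 0.1079 × 0.983 = 0.10607
  27: 1 × 0.0946 × 0.965 = 0.09129
  28: 1 × 0.0942 × 0.951 = 0.08958
  29: 1 × 0.0896 × 0.941 = 0.08431
  30: 1 × 0.0756 × 0.936 = 0.07076
  31: 1 × 0.0751 × 0.928 = 0.06969
  32: 1 × 0.0498 × 0.917 = 0.04567
  33: 1 × 0.0576 × 0.916 = 0.05276
  34: 1 × 0.0386 × 0.911 = 0.03516
Sum = 0.64529
NRR = 0.490 × 0.64529 = 0.31619

0.316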